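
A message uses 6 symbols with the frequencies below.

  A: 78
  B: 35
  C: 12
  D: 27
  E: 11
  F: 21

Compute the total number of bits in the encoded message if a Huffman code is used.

419

Greedily combine the two least-frequent nodes:
combine E(11), C(12) → 23
combine F(21), 23 → 44
combine D(27), B(35) → 62
combine 44, 62 → 106
combine A(78), 106 → 184
Total encoded bits = sum of merged weights = 23 + 44 + 62 + 106 + 184 = 419.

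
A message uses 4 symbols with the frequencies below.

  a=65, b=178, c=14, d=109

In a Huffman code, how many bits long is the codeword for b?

1

Repeatedly merge the two smallest:
combine c(14), a(65) → 79
combine 79, d(109) → 188
combine b(178), 188 → 366
b is merged only at the final step, so code length = 1.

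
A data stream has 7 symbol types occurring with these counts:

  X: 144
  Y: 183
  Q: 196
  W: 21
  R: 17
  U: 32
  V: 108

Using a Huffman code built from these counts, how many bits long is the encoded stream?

1688

Build the Huffman tree bottom-up:
combine R(17), W(21) → 38
combine U(32), 38 → 70
combine 70, V(108) → 178
combine X(144), 178 → 322
combine Y(183), Q(196) → 379
combine 322, 379 → 701
Total encoded bits = sum of merged weights = 38 + 70 + 178 + 322 + 379 + 701 = 1688.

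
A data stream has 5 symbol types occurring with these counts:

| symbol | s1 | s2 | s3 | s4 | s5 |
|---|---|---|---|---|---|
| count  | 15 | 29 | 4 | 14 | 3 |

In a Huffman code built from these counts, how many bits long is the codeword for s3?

4

Repeatedly merge the two smallest:
s5(3) + s3(4) → 7
7 + s4(14) → 21
s1(15) + 21 → 36
s2(29) + 36 → 65
The subtree containing s3 is merged 4 times, so code length = 4.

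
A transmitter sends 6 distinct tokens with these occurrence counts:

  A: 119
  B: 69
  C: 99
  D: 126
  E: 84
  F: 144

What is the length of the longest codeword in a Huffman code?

3

Merge the two lowest-weight nodes at each step:
merge B(69) and E(84): 153
merge C(99) and A(119): 218
merge D(126) and F(144): 270
merge 153 and 218: 371
merge 270 and 371: 641
The first pair merged (B, E) ends up deepest, at depth 3.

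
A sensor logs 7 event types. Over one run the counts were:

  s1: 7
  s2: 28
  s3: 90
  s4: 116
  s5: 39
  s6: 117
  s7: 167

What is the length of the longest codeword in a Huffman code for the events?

Merge the two lowest-weight nodes at each step:
combine s1(7), s2(28) → 35
combine 35, s5(39) → 74
combine 74, s3(90) → 164
combine s4(116), s6(117) → 233
combine 164, s7(167) → 331
combine 233, 331 → 564
The rarest symbols sit at the bottom; the longest codeword is 5 bits.

5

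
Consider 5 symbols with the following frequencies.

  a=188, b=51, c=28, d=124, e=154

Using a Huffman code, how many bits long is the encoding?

Merge the two smallest weights repeatedly:
merge c(28) and b(51): 79
merge 79 and d(124): 203
merge e(154) and a(188): 342
merge 203 and 342: 545
Each symbol's bit-cost is frequency × depth; summing gives 1169 bits (equivalently 79 + 203 + 342 + 545).

1169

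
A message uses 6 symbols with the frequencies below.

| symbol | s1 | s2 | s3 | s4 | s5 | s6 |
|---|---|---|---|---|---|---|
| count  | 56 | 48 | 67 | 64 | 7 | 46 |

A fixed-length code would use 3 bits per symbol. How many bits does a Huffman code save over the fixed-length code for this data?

134

Fixed-length: 3 bits × 288 symbols = 864 bits.
Huffman merges:
s5(7) + s6(46) → 53
s2(48) + 53 → 101
s1(56) + s4(64) → 120
s3(67) + 101 → 168
120 + 168 → 288
Huffman total = 53 + 101 + 120 + 168 + 288 = 730 bits.
Saving = 864 − 730 = 134 bits.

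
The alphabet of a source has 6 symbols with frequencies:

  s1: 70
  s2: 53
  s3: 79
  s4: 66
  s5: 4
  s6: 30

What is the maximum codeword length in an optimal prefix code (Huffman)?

Merge the two lowest-weight nodes at each step:
combine s5(4), s6(30) → 34
combine 34, s2(53) → 87
combine s4(66), s1(70) → 136
combine s3(79), 87 → 166
combine 136, 166 → 302
The first pair merged (s5, s6) ends up deepest, at depth 4.

4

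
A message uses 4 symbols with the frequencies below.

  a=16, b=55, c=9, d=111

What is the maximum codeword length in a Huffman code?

Merge the two lowest-weight nodes at each step:
merge c(9) and a(16): 25
merge 25 and b(55): 80
merge 80 and d(111): 191
The rarest symbols sit at the bottom; the longest codeword is 3 bits.

3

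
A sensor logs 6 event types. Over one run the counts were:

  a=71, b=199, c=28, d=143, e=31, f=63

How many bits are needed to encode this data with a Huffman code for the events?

1245

Build the Huffman tree bottom-up:
combine c(28), e(31) → 59
combine 59, f(63) → 122
combine a(71), 122 → 193
combine d(143), 193 → 336
combine b(199), 336 → 535
The encoded length is the sum of every internal node's weight: 59 + 122 + 193 + 336 + 535 = 1245 bits.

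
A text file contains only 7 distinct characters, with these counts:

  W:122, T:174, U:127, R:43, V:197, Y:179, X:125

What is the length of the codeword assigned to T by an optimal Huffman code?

Huffman merges, smallest pair first:
R(43) + W(122) → 165
X(125) + U(127) → 252
165 + T(174) → 339
Y(179) + V(197) → 376
252 + 339 → 591
376 + 591 → 967
The subtree containing T is merged 3 times, so code length = 3.

3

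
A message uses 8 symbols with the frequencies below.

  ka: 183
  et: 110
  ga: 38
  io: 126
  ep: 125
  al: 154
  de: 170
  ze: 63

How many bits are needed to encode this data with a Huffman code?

2825

Merge the two smallest weights repeatedly:
ga(38) + ze(63) → 101
101 + et(110) → 211
ep(125) + io(126) → 251
al(154) + de(170) → 324
ka(183) + 211 → 394
251 + 324 → 575
394 + 575 → 969
Each symbol's bit-cost is frequency × depth; summing gives 2825 bits (equivalently 101 + 211 + 251 + 324 + 394 + 575 + 969).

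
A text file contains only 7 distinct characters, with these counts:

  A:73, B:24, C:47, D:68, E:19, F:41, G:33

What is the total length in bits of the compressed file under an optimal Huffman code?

Build the Huffman tree bottom-up:
combine E(19), B(24) → 43
combine G(33), F(41) → 74
combine 43, C(47) → 90
combine D(68), A(73) → 141
combine 74, 90 → 164
combine 141, 164 → 305
The encoded length is the sum of every internal node's weight: 43 + 74 + 90 + 141 + 164 + 305 = 817 bits.

817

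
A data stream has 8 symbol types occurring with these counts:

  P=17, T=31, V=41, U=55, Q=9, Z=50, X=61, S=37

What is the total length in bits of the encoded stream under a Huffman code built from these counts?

868

Greedily combine the two least-frequent nodes:
merge Q(9) and P(17): 26
merge 26 and T(31): 57
merge S(37) and V(41): 78
merge Z(50) and U(55): 105
merge 57 and X(61): 118
merge 78 and 105: 183
merge 118 and 183: 301
Total encoded bits = sum of merged weights = 26 + 57 + 78 + 105 + 118 + 183 + 301 = 868.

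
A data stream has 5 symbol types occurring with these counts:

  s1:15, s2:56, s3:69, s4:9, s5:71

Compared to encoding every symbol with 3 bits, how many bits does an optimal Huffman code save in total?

196

Fixed-length: 3 bits × 220 symbols = 660 bits.
Huffman merges:
combine s4(9), s1(15) → 24
combine 24, s2(56) → 80
combine s3(69), s5(71) → 140
combine 80, 140 → 220
Huffman total = 24 + 80 + 140 + 220 = 464 bits.
Saving = 660 − 464 = 196 bits.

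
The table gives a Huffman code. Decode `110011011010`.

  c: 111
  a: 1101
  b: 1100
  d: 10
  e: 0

Read left to right; each codeword is recognised as soon as it completes (prefix code):
  1100→b | 1101→a | 10→d | 10→d
Decoded message: badd

badd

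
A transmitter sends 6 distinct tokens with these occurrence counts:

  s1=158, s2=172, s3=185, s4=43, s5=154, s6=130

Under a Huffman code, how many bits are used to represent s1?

Huffman merges, smallest pair first:
combine s4(43), s6(130) → 173
combine s5(154), s1(158) → 312
combine s2(172), 173 → 345
combine s3(185), 312 → 497
combine 345, 497 → 842
s1 sits 3 levels below the root, so its codeword is 3 bits.

3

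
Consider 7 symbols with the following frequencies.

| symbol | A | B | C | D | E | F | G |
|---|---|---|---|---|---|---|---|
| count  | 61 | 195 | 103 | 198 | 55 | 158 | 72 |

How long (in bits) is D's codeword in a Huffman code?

Build the tree from the bottom:
merge E(55) and A(61): 116
merge G(72) and C(103): 175
merge 116 and F(158): 274
merge 175 and B(195): 370
merge D(198) and 274: 472
merge 370 and 472: 842
D sits 2 levels below the root, so its codeword is 2 bits.

2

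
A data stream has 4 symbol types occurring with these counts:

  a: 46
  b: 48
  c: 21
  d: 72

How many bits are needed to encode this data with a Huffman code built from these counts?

369

Merge the two smallest weights repeatedly:
merge c(21) and a(46): 67
merge b(48) and 67: 115
merge d(72) and 115: 187
Total encoded bits = sum of merged weights = 67 + 115 + 187 = 369.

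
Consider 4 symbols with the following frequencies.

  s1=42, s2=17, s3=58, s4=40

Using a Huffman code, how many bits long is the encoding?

Merge the two smallest weights repeatedly:
merge s2(17) and s4(40): 57
merge s1(42) and 57: 99
merge s3(58) and 99: 157
Each symbol's bit-cost is frequency × depth; summing gives 313 bits (equivalently 57 + 99 + 157).

313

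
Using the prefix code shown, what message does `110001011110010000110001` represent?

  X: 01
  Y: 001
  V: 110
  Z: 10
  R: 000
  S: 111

Read left to right; each codeword is recognised as soon as it completes (prefix code):
  110→V | 001→Y | 01→X | 111→S | 001→Y | 000→R | 01→X | 10→Z | 001→Y
Decoded message: VYXSYRXZY

VYXSYRXZY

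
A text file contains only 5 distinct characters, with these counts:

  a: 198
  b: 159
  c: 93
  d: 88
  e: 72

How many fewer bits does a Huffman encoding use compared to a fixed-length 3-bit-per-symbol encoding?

450

Fixed-length: 3 bits × 610 symbols = 1830 bits.
Huffman merges:
merge e(72) and d(88): 160
merge c(93) and b(159): 252
merge 160 and a(198): 358
merge 252 and 358: 610
Huffman total = 160 + 252 + 358 + 610 = 1380 bits.
Saving = 1830 − 1380 = 450 bits.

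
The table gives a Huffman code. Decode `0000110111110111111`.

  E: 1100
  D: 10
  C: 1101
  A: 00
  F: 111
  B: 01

Read left to right; each codeword is recognised as soon as it completes (prefix code):
  00→A | 00→A | 1101→C | 111→F | 10→D | 111→F | 111→F
Decoded message: AACFDFF

AACFDFF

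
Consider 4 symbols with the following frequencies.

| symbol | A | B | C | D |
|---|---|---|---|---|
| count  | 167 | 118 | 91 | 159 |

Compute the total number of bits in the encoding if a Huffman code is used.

Build the Huffman tree bottom-up:
combine C(91), B(118) → 209
combine D(159), A(167) → 326
combine 209, 326 → 535
Each symbol's bit-cost is frequency × depth; summing gives 1070 bits (equivalently 209 + 326 + 535).

1070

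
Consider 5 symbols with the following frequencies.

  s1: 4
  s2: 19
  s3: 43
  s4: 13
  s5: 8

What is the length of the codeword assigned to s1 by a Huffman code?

Repeatedly merge the two smallest:
s1(4) + s5(8) → 12
12 + s4(13) → 25
s2(19) + 25 → 44
s3(43) + 44 → 87
s1's leaf is at depth 4, giving a 4-bit codeword.

4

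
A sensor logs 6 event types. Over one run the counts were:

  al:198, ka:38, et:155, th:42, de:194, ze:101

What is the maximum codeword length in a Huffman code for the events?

Merge the two lowest-weight nodes at each step:
merge ka(38) and th(42): 80
merge 80 and ze(101): 181
merge et(155) and 181: 336
merge de(194) and al(198): 392
merge 336 and 392: 728
Maximum depth reached is 4.

4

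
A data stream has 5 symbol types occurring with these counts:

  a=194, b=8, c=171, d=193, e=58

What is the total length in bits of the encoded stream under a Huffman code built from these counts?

1314

Greedily combine the two least-frequent nodes:
merge b(8) and e(58): 66
merge 66 and c(171): 237
merge d(193) and a(194): 387
merge 237 and 387: 624
The encoded length is the sum of every internal node's weight: 66 + 237 + 387 + 624 = 1314 bits.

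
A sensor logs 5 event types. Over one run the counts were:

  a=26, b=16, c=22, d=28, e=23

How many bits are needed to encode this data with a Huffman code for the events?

268

Greedily combine the two least-frequent nodes:
combine b(16), c(22) → 38
combine e(23), a(26) → 49
combine d(28), 38 → 66
combine 49, 66 → 115
Each symbol's bit-cost is frequency × depth; summing gives 268 bits (equivalently 38 + 49 + 66 + 115).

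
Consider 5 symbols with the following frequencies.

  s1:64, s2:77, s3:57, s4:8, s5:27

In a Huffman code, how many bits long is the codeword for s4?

Build the tree from the bottom:
s4(8) + s5(27) → 35
35 + s3(57) → 92
s1(64) + s2(77) → 141
92 + 141 → 233
s4's leaf is at depth 3, giving a 3-bit codeword.

3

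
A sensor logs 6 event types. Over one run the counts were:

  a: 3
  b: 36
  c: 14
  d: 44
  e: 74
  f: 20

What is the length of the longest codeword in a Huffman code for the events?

5

Merge the two lowest-weight nodes at each step:
a(3) + c(14) → 17
17 + f(20) → 37
b(36) + 37 → 73
d(44) + 73 → 117
e(74) + 117 → 191
The rarest symbols sit at the bottom; the longest codeword is 5 bits.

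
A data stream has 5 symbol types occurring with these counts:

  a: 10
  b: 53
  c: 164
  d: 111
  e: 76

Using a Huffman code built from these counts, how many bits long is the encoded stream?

Greedily combine the two least-frequent nodes:
combine a(10), b(53) → 63
combine 63, e(76) → 139
combine d(111), 139 → 250
combine c(164), 250 → 414
Each symbol's bit-cost is frequency × depth; summing gives 866 bits (equivalently 63 + 139 + 250 + 414).

866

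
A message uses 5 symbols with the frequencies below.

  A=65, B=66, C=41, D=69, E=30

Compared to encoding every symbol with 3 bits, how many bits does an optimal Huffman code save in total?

Fixed-length: 3 bits × 271 symbols = 813 bits.
Huffman merges:
merge E(30) and C(41): 71
merge A(65) and B(66): 131
merge D(69) and 71: 140
merge 131 and 140: 271
Huffman total = 71 + 131 + 140 + 271 = 613 bits.
Saving = 813 − 613 = 200 bits.

200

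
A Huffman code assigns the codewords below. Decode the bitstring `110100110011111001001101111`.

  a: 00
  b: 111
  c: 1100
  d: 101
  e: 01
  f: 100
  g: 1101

gacbcfgb

Read left to right; each codeword is recognised as soon as it completes (prefix code):
  1101→g | 00→a | 1100→c | 111→b | 1100→c | 100→f | 1101→g | 111→b
Decoded message: gacbcfgb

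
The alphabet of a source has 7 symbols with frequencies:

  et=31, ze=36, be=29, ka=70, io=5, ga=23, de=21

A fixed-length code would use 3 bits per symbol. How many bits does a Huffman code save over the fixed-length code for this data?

Fixed-length: 3 bits × 215 symbols = 645 bits.
Huffman merges:
io(5) + de(21) → 26
ga(23) + 26 → 49
be(29) + et(31) → 60
ze(36) + 49 → 85
60 + ka(70) → 130
85 + 130 → 215
Huffman total = 26 + 49 + 60 + 85 + 130 + 215 = 565 bits.
Saving = 645 − 565 = 80 bits.

80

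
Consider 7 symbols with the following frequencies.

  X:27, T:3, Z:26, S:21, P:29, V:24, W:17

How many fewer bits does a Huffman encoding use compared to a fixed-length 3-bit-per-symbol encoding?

Fixed-length: 3 bits × 147 symbols = 441 bits.
Huffman merges:
merge T(3) and W(17): 20
merge 20 and S(21): 41
merge V(24) and Z(26): 50
merge X(27) and P(29): 56
merge 41 and 50: 91
merge 56 and 91: 147
Huffman total = 20 + 41 + 50 + 56 + 91 + 147 = 405 bits.
Saving = 441 − 405 = 36 bits.

36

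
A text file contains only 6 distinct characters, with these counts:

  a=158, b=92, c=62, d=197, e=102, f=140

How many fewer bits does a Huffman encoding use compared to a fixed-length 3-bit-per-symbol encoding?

Fixed-length: 3 bits × 751 symbols = 2253 bits.
Huffman merges:
c(62) + b(92) → 154
e(102) + f(140) → 242
154 + a(158) → 312
d(197) + 242 → 439
312 + 439 → 751
Huffman total = 154 + 242 + 312 + 439 + 751 = 1898 bits.
Saving = 2253 − 1898 = 355 bits.

355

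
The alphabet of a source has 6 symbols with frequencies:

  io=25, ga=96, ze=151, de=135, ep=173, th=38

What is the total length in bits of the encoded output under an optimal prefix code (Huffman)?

Greedily combine the two least-frequent nodes:
combine io(25), th(38) → 63
combine 63, ga(96) → 159
combine de(135), ze(151) → 286
combine 159, ep(173) → 332
combine 286, 332 → 618
Each symbol's bit-cost is frequency × depth; summing gives 1458 bits (equivalently 63 + 159 + 286 + 332 + 618).

1458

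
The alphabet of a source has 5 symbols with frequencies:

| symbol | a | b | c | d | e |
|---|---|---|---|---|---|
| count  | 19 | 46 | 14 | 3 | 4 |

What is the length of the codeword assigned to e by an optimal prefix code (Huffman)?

4

Repeatedly merge the two smallest:
combine d(3), e(4) → 7
combine 7, c(14) → 21
combine a(19), 21 → 40
combine 40, b(46) → 86
e sits 4 levels below the root, so its codeword is 4 bits.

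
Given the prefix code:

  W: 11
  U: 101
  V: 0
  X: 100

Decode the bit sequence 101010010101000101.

Read left to right; each codeword is recognised as soon as it completes (prefix code):
  101→U | 0→V | 100→X | 101→U | 0→V | 100→X | 0→V | 101→U
Decoded message: UVXUVXVU

UVXUVXVU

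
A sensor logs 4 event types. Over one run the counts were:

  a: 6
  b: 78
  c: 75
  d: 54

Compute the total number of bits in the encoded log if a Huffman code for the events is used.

Build the Huffman tree bottom-up:
a(6) + d(54) → 60
60 + c(75) → 135
b(78) + 135 → 213
The encoded length is the sum of every internal node's weight: 60 + 135 + 213 = 408 bits.

408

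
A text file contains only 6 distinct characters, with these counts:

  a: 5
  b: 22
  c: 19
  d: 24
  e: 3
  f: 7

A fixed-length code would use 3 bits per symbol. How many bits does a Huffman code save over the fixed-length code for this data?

Fixed-length: 3 bits × 80 symbols = 240 bits.
Huffman merges:
combine e(3), a(5) → 8
combine f(7), 8 → 15
combine 15, c(19) → 34
combine b(22), d(24) → 46
combine 34, 46 → 80
Huffman total = 8 + 15 + 34 + 46 + 80 = 183 bits.
Saving = 240 − 183 = 57 bits.

57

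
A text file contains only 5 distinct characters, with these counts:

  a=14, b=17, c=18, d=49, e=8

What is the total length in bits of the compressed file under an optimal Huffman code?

Build the Huffman tree bottom-up:
merge e(8) and a(14): 22
merge b(17) and c(18): 35
merge 22 and 35: 57
merge d(49) and 57: 106
Each symbol's bit-cost is frequency × depth; summing gives 220 bits (equivalently 22 + 35 + 57 + 106).

220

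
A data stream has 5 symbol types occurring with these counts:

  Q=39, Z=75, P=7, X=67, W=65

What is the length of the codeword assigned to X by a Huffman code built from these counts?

2

Huffman merges, smallest pair first:
combine P(7), Q(39) → 46
combine 46, W(65) → 111
combine X(67), Z(75) → 142
combine 111, 142 → 253
The subtree containing X is merged 2 times, so code length = 2.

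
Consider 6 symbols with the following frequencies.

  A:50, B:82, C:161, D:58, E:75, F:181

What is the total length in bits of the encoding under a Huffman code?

Greedily combine the two least-frequent nodes:
combine A(50), D(58) → 108
combine E(75), B(82) → 157
combine 108, 157 → 265
combine C(161), F(181) → 342
combine 265, 342 → 607
Each symbol's bit-cost is frequency × depth; summing gives 1479 bits (equivalently 108 + 157 + 265 + 342 + 607).

1479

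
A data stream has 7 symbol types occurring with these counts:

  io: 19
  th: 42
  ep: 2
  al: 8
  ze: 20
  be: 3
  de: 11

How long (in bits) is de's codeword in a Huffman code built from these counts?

Build the tree from the bottom:
ep(2) + be(3) → 5
5 + al(8) → 13
de(11) + 13 → 24
io(19) + ze(20) → 39
24 + 39 → 63
th(42) + 63 → 105
de sits 3 levels below the root, so its codeword is 3 bits.

3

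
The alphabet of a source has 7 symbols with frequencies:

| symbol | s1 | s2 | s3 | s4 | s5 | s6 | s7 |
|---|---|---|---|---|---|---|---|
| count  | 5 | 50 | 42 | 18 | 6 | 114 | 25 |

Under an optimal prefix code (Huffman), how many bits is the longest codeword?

5

Merge the two lowest-weight nodes at each step:
merge s1(5) and s5(6): 11
merge 11 and s4(18): 29
merge s7(25) and 29: 54
merge s3(42) and s2(50): 92
merge 54 and 92: 146
merge s6(114) and 146: 260
Maximum depth reached is 5.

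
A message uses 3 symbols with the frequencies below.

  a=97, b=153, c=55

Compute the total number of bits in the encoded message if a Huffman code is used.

457

Greedily combine the two least-frequent nodes:
combine c(55), a(97) → 152
combine 152, b(153) → 305
The encoded length is the sum of every internal node's weight: 152 + 305 = 457 bits.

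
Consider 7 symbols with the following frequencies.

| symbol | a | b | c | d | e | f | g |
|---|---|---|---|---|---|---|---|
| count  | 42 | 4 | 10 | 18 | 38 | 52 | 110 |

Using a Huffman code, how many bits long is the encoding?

648

Merge the two smallest weights repeatedly:
combine b(4), c(10) → 14
combine 14, d(18) → 32
combine 32, e(38) → 70
combine a(42), f(52) → 94
combine 70, 94 → 164
combine g(110), 164 → 274
Each symbol's bit-cost is frequency × depth; summing gives 648 bits (equivalently 14 + 32 + 70 + 94 + 164 + 274).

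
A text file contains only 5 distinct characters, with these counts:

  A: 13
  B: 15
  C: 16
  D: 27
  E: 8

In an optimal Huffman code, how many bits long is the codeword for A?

Build the tree from the bottom:
E(8) + A(13) → 21
B(15) + C(16) → 31
21 + D(27) → 48
31 + 48 → 79
The subtree containing A is merged 3 times, so code length = 3.

3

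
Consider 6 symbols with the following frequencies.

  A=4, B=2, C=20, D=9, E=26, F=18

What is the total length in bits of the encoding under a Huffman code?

Greedily combine the two least-frequent nodes:
combine B(2), A(4) → 6
combine 6, D(9) → 15
combine 15, F(18) → 33
combine C(20), E(26) → 46
combine 33, 46 → 79
Each symbol's bit-cost is frequency × depth; summing gives 179 bits (equivalently 6 + 15 + 33 + 46 + 79).

179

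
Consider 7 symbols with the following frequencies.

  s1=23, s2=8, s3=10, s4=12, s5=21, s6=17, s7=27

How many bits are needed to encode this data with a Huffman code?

322

Build the Huffman tree bottom-up:
merge s2(8) and s3(10): 18
merge s4(12) and s6(17): 29
merge 18 and s5(21): 39
merge s1(23) and s7(27): 50
merge 29 and 39: 68
merge 50 and 68: 118
Each symbol's bit-cost is frequency × depth; summing gives 322 bits (equivalently 18 + 29 + 39 + 50 + 68 + 118).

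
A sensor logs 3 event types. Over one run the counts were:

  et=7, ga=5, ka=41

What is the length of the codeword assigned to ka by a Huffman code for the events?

1

Build the tree from the bottom:
ga(5) + et(7) → 12
12 + ka(41) → 53
ka is a child of the root — depth 1, so its codeword is a single bit.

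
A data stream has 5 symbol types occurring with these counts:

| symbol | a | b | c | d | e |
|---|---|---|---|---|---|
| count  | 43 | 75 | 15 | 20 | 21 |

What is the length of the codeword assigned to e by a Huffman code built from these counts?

Repeatedly merge the two smallest:
c(15) + d(20) → 35
e(21) + 35 → 56
a(43) + 56 → 99
b(75) + 99 → 174
The subtree containing e is merged 3 times, so code length = 3.

3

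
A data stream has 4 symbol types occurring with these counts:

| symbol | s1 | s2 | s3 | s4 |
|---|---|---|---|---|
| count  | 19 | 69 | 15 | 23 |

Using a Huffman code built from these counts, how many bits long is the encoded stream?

Build the Huffman tree bottom-up:
merge s3(15) and s1(19): 34
merge s4(23) and 34: 57
merge 57 and s2(69): 126
Total encoded bits = sum of merged weights = 34 + 57 + 126 = 217.

217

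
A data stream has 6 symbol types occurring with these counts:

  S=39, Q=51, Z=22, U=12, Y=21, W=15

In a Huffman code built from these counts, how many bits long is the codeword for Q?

2

Huffman merges, smallest pair first:
merge U(12) and W(15): 27
merge Y(21) and Z(22): 43
merge 27 and S(39): 66
merge 43 and Q(51): 94
merge 66 and 94: 160
Q sits 2 levels below the root, so its codeword is 2 bits.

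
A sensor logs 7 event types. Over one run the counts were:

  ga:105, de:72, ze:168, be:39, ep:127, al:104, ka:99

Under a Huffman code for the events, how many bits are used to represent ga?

3

Build the tree from the bottom:
combine be(39), de(72) → 111
combine ka(99), al(104) → 203
combine ga(105), 111 → 216
combine ep(127), ze(168) → 295
combine 203, 216 → 419
combine 295, 419 → 714
ga's leaf is at depth 3, giving a 3-bit codeword.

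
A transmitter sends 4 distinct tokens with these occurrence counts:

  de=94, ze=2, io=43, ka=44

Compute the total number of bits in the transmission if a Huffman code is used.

317

Merge the two smallest weights repeatedly:
ze(2) + io(43) → 45
ka(44) + 45 → 89
89 + de(94) → 183
Each symbol's bit-cost is frequency × depth; summing gives 317 bits (equivalently 45 + 89 + 183).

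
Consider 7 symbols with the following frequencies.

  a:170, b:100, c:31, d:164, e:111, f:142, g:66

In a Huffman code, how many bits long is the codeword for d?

Huffman merges, smallest pair first:
c(31) + g(66) → 97
97 + b(100) → 197
e(111) + f(142) → 253
d(164) + a(170) → 334
197 + 253 → 450
334 + 450 → 784
d's leaf is at depth 2, giving a 2-bit codeword.

2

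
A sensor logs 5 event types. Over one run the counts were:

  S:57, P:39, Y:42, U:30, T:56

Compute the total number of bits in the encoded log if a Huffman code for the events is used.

517

Build the Huffman tree bottom-up:
U(30) + P(39) → 69
Y(42) + T(56) → 98
S(57) + 69 → 126
98 + 126 → 224
The encoded length is the sum of every internal node's weight: 69 + 98 + 126 + 224 = 517 bits.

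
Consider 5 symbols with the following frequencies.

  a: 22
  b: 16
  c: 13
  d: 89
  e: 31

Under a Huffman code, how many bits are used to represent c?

Huffman merges, smallest pair first:
merge c(13) and b(16): 29
merge a(22) and 29: 51
merge e(31) and 51: 82
merge 82 and d(89): 171
The subtree containing c is merged 4 times, so code length = 4.

4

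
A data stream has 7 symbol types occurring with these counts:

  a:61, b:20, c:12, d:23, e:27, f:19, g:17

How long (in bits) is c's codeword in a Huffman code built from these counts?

Build the tree from the bottom:
combine c(12), g(17) → 29
combine f(19), b(20) → 39
combine d(23), e(27) → 50
combine 29, 39 → 68
combine 50, a(61) → 111
combine 68, 111 → 179
c sits 3 levels below the root, so its codeword is 3 bits.

3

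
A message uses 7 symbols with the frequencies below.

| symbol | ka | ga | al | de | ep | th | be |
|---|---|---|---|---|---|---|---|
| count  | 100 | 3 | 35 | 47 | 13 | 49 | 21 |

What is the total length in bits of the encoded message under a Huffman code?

657

Merge the two smallest weights repeatedly:
combine ga(3), ep(13) → 16
combine 16, be(21) → 37
combine al(35), 37 → 72
combine de(47), th(49) → 96
combine 72, 96 → 168
combine ka(100), 168 → 268
The encoded length is the sum of every internal node's weight: 16 + 37 + 72 + 96 + 168 + 268 = 657 bits.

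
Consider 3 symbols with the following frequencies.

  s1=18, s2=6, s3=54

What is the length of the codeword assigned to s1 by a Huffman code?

Repeatedly merge the two smallest:
merge s2(6) and s1(18): 24
merge 24 and s3(54): 78
s1 sits 2 levels below the root, so its codeword is 2 bits.

2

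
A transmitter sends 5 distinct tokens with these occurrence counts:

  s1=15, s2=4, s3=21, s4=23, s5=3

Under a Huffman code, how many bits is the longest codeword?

Merge the two lowest-weight nodes at each step:
s5(3) + s2(4) → 7
7 + s1(15) → 22
s3(21) + 22 → 43
s4(23) + 43 → 66
Maximum depth reached is 4.

4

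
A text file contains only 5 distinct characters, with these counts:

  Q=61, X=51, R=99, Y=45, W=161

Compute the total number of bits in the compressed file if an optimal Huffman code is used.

Greedily combine the two least-frequent nodes:
merge Y(45) and X(51): 96
merge Q(61) and 96: 157
merge R(99) and 157: 256
merge W(161) and 256: 417
Total encoded bits = sum of merged weights = 96 + 157 + 256 + 417 = 926.

926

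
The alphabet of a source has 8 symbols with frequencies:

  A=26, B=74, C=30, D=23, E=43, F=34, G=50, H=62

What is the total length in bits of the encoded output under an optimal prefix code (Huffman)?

1001

Build the Huffman tree bottom-up:
D(23) + A(26) → 49
C(30) + F(34) → 64
E(43) + 49 → 92
G(50) + H(62) → 112
64 + B(74) → 138
92 + 112 → 204
138 + 204 → 342
Each symbol's bit-cost is frequency × depth; summing gives 1001 bits (equivalently 49 + 64 + 92 + 112 + 138 + 204 + 342).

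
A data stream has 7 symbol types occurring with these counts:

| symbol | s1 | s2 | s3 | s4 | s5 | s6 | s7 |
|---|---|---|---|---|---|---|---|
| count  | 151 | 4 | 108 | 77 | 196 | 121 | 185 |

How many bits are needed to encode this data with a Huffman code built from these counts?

Merge the two smallest weights repeatedly:
combine s2(4), s4(77) → 81
combine 81, s3(108) → 189
combine s6(121), s1(151) → 272
combine s7(185), 189 → 374
combine s5(196), 272 → 468
combine 374, 468 → 842
The encoded length is the sum of every internal node's weight: 81 + 189 + 272 + 374 + 468 + 842 = 2226 bits.

2226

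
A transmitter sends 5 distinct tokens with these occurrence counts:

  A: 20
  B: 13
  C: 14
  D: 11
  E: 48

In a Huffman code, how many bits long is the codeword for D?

Huffman merges, smallest pair first:
D(11) + B(13) → 24
C(14) + A(20) → 34
24 + 34 → 58
E(48) + 58 → 106
D sits 3 levels below the root, so its codeword is 3 bits.

3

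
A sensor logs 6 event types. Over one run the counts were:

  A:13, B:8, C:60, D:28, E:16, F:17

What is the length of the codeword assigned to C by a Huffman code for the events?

Repeatedly merge the two smallest:
B(8) + A(13) → 21
E(16) + F(17) → 33
21 + D(28) → 49
33 + 49 → 82
C(60) + 82 → 142
C sits one level below the root: a 1-bit codeword.

1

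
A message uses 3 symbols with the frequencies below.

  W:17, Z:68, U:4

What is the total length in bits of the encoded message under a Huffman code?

Merge the two smallest weights repeatedly:
merge U(4) and W(17): 21
merge 21 and Z(68): 89
The encoded length is the sum of every internal node's weight: 21 + 89 = 110 bits.

110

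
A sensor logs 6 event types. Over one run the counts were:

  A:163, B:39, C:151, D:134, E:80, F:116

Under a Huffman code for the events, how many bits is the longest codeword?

4

Merge the two lowest-weight nodes at each step:
merge B(39) and E(80): 119
merge F(116) and 119: 235
merge D(134) and C(151): 285
merge A(163) and 235: 398
merge 285 and 398: 683
The rarest symbols sit at the bottom; the longest codeword is 4 bits.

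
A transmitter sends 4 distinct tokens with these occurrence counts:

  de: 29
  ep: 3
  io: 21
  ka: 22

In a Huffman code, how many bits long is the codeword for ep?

3

Huffman merges, smallest pair first:
ep(3) + io(21) → 24
ka(22) + 24 → 46
de(29) + 46 → 75
ep sits 3 levels below the root, so its codeword is 3 bits.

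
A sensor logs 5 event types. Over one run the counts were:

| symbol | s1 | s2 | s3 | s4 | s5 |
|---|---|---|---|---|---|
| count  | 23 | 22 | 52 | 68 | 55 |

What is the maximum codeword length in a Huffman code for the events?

Merge the two lowest-weight nodes at each step:
combine s2(22), s1(23) → 45
combine 45, s3(52) → 97
combine s5(55), s4(68) → 123
combine 97, 123 → 220
The first pair merged (s2, s1) ends up deepest, at depth 3.

3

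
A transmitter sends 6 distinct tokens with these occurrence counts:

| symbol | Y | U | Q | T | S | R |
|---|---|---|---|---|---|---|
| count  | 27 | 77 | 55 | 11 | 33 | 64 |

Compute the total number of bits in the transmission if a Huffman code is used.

Greedily combine the two least-frequent nodes:
combine T(11), Y(27) → 38
combine S(33), 38 → 71
combine Q(55), R(64) → 119
combine 71, U(77) → 148
combine 119, 148 → 267
Each symbol's bit-cost is frequency × depth; summing gives 643 bits (equivalently 38 + 71 + 119 + 148 + 267).

643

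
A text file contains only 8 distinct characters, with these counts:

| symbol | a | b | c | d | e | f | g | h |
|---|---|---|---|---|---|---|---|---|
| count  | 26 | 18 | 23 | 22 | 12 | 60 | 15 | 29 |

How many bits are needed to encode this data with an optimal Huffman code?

582

Merge the two smallest weights repeatedly:
merge e(12) and g(15): 27
merge b(18) and d(22): 40
merge c(23) and a(26): 49
merge 27 and h(29): 56
merge 40 and 49: 89
merge 56 and f(60): 116
merge 89 and 116: 205
Total encoded bits = sum of merged weights = 27 + 40 + 49 + 56 + 89 + 116 + 205 = 582.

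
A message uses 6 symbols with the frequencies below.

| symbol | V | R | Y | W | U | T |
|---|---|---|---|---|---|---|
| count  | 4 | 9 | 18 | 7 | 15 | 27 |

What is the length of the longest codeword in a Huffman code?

Merge the two lowest-weight nodes at each step:
merge V(4) and W(7): 11
merge R(9) and 11: 20
merge U(15) and Y(18): 33
merge 20 and T(27): 47
merge 33 and 47: 80
Maximum depth reached is 4.

4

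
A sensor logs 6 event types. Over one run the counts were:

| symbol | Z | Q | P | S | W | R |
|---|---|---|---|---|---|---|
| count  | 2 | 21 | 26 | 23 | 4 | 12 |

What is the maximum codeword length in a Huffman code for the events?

4

Merge the two lowest-weight nodes at each step:
combine Z(2), W(4) → 6
combine 6, R(12) → 18
combine 18, Q(21) → 39
combine S(23), P(26) → 49
combine 39, 49 → 88
The rarest symbols sit at the bottom; the longest codeword is 4 bits.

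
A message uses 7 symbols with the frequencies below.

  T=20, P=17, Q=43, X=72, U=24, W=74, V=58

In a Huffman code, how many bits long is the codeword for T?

Build the tree from the bottom:
P(17) + T(20) → 37
U(24) + 37 → 61
Q(43) + V(58) → 101
61 + X(72) → 133
W(74) + 101 → 175
133 + 175 → 308
T's leaf is at depth 4, giving a 4-bit codeword.

4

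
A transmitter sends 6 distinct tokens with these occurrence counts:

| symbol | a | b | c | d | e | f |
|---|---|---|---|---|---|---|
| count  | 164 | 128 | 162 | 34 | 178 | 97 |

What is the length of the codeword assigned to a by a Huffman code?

Huffman merges, smallest pair first:
d(34) + f(97) → 131
b(128) + 131 → 259
c(162) + a(164) → 326
e(178) + 259 → 437
326 + 437 → 763
The subtree containing a is merged 2 times, so code length = 2.

2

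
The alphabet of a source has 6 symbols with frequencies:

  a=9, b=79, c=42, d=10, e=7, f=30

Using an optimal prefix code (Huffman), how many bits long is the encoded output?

Merge the two smallest weights repeatedly:
merge e(7) and a(9): 16
merge d(10) and 16: 26
merge 26 and f(30): 56
merge c(42) and 56: 98
merge b(79) and 98: 177
Total encoded bits = sum of merged weights = 16 + 26 + 56 + 98 + 177 = 373.

373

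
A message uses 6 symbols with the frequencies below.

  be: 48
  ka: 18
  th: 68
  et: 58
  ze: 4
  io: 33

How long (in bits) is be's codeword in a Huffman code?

Repeatedly merge the two smallest:
merge ze(4) and ka(18): 22
merge 22 and io(33): 55
merge be(48) and 55: 103
merge et(58) and th(68): 126
merge 103 and 126: 229
be's leaf is at depth 2, giving a 2-bit codeword.

2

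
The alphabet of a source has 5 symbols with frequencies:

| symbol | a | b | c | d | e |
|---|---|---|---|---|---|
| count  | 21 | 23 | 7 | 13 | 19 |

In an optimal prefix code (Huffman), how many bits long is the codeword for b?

2

Repeatedly merge the two smallest:
merge c(7) and d(13): 20
merge e(19) and 20: 39
merge a(21) and b(23): 44
merge 39 and 44: 83
b sits 2 levels below the root, so its codeword is 2 bits.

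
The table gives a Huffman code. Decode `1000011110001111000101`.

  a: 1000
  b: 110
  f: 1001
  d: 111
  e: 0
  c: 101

Read left to right; each codeword is recognised as soon as it completes (prefix code):
  1000→a | 0→e | 111→d | 1000→a | 111→d | 1000→a | 101→c
Decoded message: aedadac

aedadac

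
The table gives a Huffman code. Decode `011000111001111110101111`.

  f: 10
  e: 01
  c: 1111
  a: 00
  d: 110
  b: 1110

Read left to right; each codeword is recognised as soon as it completes (prefix code):
  01→e | 10→f | 00→a | 1110→b | 01→e | 1111→c | 10→f | 10→f | 1111→c
Decoded message: efabecffc

efabecffc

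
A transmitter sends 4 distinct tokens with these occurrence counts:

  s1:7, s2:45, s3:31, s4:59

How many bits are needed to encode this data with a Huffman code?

Merge the two smallest weights repeatedly:
combine s1(7), s3(31) → 38
combine 38, s2(45) → 83
combine s4(59), 83 → 142
The encoded length is the sum of every internal node's weight: 38 + 83 + 142 = 263 bits.

263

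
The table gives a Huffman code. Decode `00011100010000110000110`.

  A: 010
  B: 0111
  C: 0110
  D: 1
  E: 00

EBEAECEC

Read left to right; each codeword is recognised as soon as it completes (prefix code):
  00→E | 0111→B | 00→E | 010→A | 00→E | 0110→C | 00→E | 0110→C
Decoded message: EBEAECEC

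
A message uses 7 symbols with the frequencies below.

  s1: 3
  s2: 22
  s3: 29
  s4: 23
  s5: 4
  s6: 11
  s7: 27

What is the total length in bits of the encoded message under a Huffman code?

Merge the two smallest weights repeatedly:
s1(3) + s5(4) → 7
7 + s6(11) → 18
18 + s2(22) → 40
s4(23) + s7(27) → 50
s3(29) + 40 → 69
50 + 69 → 119
Each symbol's bit-cost is frequency × depth; summing gives 303 bits (equivalently 7 + 18 + 40 + 50 + 69 + 119).

303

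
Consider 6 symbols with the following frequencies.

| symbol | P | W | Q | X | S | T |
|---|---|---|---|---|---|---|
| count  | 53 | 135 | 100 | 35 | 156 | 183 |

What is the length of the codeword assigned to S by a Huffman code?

2

Repeatedly merge the two smallest:
combine X(35), P(53) → 88
combine 88, Q(100) → 188
combine W(135), S(156) → 291
combine T(183), 188 → 371
combine 291, 371 → 662
S sits 2 levels below the root, so its codeword is 2 bits.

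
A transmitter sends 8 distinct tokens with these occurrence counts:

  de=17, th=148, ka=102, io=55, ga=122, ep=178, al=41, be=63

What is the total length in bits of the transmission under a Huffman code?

2023

Merge the two smallest weights repeatedly:
merge de(17) and al(41): 58
merge io(55) and 58: 113
merge be(63) and ka(102): 165
merge 113 and ga(122): 235
merge th(148) and 165: 313
merge ep(178) and 235: 413
merge 313 and 413: 726
Each symbol's bit-cost is frequency × depth; summing gives 2023 bits (equivalently 58 + 113 + 165 + 235 + 313 + 413 + 726).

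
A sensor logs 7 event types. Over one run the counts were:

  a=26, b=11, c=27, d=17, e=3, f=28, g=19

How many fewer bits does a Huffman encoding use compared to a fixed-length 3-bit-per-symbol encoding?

41

Fixed-length: 3 bits × 131 symbols = 393 bits.
Huffman merges:
combine e(3), b(11) → 14
combine 14, d(17) → 31
combine g(19), a(26) → 45
combine c(27), f(28) → 55
combine 31, 45 → 76
combine 55, 76 → 131
Huffman total = 14 + 31 + 45 + 55 + 76 + 131 = 352 bits.
Saving = 393 − 352 = 41 bits.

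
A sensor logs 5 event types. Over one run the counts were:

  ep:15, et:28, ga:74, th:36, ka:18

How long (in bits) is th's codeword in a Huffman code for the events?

Huffman merges, smallest pair first:
merge ep(15) and ka(18): 33
merge et(28) and 33: 61
merge th(36) and 61: 97
merge ga(74) and 97: 171
th sits 2 levels below the root, so its codeword is 2 bits.

2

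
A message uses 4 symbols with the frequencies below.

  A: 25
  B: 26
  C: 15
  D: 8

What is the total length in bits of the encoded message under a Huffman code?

145

Merge the two smallest weights repeatedly:
D(8) + C(15) → 23
23 + A(25) → 48
B(26) + 48 → 74
Total encoded bits = sum of merged weights = 23 + 48 + 74 = 145.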